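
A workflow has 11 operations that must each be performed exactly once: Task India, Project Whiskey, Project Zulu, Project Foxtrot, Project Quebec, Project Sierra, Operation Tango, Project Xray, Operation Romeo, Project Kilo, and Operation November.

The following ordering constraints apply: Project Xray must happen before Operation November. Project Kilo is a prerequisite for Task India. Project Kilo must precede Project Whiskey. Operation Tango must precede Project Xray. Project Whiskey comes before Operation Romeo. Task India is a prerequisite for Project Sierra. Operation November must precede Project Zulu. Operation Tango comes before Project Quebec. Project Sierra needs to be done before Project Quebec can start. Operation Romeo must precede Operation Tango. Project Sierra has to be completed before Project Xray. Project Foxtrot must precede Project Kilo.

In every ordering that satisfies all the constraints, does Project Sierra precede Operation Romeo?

No chain of constraints connects Project Sierra to Operation Romeo in either direction.
So Project Sierra can come before Operation Romeo or after — it is not forced.

No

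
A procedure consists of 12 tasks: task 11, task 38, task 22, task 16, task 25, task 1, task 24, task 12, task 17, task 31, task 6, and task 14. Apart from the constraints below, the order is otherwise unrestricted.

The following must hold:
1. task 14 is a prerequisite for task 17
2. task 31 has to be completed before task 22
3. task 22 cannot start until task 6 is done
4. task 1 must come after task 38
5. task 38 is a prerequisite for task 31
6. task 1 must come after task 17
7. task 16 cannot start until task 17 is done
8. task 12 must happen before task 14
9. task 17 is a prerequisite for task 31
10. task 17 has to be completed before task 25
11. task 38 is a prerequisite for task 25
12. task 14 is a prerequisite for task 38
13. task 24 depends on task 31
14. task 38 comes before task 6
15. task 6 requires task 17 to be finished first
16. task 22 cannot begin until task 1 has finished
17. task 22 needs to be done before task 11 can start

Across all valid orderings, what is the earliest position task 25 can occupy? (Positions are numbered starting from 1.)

5

Working backwards through the constraints from task 25, its full set of required predecessors is task 38, task 12, task 17, task 14 — 4 of them.
With 4 mandatory predecessors, the earliest task 25 can sit is position 4+1 = 5, and placing just those 4 first achieves it.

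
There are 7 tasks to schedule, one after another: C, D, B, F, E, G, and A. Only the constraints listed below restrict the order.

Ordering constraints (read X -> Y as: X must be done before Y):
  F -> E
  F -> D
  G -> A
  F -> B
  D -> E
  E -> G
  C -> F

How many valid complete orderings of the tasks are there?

5

Only C has no prerequisites, so it must go first.
Systematically extending each partial ordering one task at a time and counting, there are 5 complete orderings.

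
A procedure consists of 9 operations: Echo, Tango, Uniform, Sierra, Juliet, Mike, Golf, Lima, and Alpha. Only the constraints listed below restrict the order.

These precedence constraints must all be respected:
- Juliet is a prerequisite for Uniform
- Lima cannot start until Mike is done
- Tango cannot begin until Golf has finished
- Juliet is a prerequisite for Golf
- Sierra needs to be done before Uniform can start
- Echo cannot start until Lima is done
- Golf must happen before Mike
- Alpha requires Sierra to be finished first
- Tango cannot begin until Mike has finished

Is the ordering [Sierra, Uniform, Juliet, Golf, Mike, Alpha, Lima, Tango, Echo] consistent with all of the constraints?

Here Juliet comes after Uniform.
But one of the constraints requires Juliet before Uniform, so this ordering violates it.

No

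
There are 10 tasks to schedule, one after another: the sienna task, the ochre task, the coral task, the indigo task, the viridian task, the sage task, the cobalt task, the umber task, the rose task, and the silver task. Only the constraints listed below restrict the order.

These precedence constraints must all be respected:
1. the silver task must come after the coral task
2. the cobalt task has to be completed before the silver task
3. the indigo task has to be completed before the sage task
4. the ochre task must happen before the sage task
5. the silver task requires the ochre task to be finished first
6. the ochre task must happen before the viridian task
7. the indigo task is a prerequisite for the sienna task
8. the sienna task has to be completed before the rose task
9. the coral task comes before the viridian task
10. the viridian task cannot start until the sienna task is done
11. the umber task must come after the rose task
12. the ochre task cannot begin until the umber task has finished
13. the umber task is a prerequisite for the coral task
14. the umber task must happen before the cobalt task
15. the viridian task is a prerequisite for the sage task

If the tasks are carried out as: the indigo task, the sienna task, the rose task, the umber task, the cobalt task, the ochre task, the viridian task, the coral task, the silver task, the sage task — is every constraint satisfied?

In the proposed order, the viridian task appears before the coral task.
Since the coral task is required before the viridian task, the ordering is invalid.

No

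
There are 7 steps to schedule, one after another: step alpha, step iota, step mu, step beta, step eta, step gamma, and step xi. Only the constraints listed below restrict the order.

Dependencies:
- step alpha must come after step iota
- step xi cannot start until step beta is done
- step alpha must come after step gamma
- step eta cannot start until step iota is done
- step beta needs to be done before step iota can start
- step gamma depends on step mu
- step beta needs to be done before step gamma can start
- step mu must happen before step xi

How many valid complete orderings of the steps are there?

65

2 steps have no prerequisites (step mu, step beta), so any of them could come first.
Counting all ways to extend the partial order to a total order gives 65.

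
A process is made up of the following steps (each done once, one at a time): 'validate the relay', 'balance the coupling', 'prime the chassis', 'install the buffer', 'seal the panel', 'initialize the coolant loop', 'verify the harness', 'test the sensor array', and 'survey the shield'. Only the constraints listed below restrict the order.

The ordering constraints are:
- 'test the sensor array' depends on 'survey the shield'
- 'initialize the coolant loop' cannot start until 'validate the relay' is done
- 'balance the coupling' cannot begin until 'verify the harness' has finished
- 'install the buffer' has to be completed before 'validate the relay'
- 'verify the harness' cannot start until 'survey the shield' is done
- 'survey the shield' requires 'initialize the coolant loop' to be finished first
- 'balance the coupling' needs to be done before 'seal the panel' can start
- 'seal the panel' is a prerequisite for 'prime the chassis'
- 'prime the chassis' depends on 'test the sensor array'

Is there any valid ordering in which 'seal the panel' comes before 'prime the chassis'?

Yes

Every valid ordering already has 'seal the panel' before 'prime the chassis' (the constraints require it), so in particular at least one does.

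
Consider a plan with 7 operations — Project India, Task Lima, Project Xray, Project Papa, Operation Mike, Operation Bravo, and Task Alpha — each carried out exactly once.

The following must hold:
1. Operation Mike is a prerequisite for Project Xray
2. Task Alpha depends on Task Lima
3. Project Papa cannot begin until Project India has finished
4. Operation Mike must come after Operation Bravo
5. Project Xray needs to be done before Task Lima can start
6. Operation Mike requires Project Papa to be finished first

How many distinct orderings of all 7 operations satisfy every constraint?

2 operations have no prerequisites (Project India, Operation Bravo), so any of them could come first.
Enumerating by repeatedly choosing an available operation (one whose prerequisites are all placed) gives 3 distinct complete orderings.

3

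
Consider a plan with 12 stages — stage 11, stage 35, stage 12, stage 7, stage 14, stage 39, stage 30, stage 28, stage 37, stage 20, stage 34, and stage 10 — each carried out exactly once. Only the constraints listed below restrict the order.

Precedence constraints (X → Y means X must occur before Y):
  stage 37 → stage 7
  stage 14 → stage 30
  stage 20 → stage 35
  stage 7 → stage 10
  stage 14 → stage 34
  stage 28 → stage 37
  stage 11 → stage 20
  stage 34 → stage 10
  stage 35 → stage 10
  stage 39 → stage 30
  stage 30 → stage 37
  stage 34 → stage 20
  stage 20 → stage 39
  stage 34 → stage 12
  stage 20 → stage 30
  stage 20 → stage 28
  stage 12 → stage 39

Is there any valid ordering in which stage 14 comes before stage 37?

Yes

Every valid ordering already has stage 14 before stage 37 (the constraints require it), so in particular at least one does.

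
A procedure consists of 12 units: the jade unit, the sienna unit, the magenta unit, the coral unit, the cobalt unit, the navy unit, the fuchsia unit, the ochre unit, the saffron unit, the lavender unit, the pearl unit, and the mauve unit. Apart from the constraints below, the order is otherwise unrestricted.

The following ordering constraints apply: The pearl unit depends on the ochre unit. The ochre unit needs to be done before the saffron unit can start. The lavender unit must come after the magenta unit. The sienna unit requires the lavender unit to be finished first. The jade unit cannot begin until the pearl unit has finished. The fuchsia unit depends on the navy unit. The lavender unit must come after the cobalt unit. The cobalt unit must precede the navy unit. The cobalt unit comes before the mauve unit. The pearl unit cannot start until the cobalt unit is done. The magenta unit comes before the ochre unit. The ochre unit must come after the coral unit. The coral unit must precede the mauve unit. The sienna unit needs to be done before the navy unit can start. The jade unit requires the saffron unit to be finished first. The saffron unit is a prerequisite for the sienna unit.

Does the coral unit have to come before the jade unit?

Yes

Tracing the constraints gives a chain: the coral unit → the ochre unit → the saffron unit → the jade unit.
Hence the coral unit necessarily comes before the jade unit.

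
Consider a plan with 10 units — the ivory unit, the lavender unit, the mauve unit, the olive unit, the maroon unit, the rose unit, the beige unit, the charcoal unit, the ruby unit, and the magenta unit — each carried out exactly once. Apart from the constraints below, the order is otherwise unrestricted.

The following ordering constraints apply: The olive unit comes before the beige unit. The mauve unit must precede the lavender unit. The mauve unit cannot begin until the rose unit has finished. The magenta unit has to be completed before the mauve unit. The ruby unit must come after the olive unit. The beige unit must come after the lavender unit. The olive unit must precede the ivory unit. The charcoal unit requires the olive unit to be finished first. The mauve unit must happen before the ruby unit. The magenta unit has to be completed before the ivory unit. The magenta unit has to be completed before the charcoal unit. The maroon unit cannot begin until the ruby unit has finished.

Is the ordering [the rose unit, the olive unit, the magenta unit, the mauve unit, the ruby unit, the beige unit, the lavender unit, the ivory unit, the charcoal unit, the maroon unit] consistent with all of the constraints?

The sequence places the beige unit ahead of the lavender unit.
That contradicts the constraint that the lavender unit must precede the beige unit.

No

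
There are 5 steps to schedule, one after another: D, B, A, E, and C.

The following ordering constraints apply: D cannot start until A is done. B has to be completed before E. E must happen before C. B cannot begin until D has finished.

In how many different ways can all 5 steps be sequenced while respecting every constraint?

A is the only step with nothing required before it, so every ordering starts there.
Every step is then forced in turn, so only 1 complete ordering is consistent with the constraints.

1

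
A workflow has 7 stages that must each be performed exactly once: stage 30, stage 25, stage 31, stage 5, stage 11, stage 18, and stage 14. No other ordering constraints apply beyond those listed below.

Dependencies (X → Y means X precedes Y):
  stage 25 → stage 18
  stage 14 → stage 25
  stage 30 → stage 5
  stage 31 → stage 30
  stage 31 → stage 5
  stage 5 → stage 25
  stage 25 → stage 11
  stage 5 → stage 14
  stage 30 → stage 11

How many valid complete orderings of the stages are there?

2

Stage 31 is the only stage with nothing required before it, so every ordering starts there.
Systematically extending each partial ordering one stage at a time and counting, there are 2 complete orderings.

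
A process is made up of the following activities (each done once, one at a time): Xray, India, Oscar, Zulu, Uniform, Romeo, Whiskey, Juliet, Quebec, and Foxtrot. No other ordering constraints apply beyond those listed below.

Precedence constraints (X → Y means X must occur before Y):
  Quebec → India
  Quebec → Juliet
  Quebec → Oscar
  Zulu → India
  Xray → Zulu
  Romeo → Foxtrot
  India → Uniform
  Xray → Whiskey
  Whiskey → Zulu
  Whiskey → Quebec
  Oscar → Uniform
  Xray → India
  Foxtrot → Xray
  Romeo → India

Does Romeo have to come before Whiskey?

Following the dependencies: Romeo → Foxtrot → Xray → Whiskey.
So Romeo must precede Whiskey in any valid ordering.

Yes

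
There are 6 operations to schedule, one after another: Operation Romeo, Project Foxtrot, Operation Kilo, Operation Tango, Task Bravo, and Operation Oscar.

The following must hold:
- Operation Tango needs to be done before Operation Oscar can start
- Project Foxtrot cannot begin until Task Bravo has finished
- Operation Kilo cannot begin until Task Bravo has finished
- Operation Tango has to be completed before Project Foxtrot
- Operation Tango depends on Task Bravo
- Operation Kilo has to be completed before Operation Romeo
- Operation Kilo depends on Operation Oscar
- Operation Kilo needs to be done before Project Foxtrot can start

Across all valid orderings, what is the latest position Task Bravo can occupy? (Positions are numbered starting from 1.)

The operations that are forced after Task Bravo, directly or by a chain of constraints, are Operation Romeo, Project Foxtrot, Operation Kilo, Operation Tango, Operation Oscar. That's 5 operations.
So at least 5 operations follow Task Bravo, putting Task Bravo no later than position 1. That position is achievable by scheduling everything else first.

1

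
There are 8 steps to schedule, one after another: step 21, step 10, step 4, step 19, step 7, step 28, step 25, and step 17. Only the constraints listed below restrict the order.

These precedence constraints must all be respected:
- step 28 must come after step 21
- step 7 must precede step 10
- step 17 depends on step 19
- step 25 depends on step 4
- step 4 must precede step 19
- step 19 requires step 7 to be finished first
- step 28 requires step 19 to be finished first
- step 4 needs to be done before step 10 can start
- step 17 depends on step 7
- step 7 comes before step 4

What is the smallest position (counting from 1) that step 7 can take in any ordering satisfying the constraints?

1

No constraint forces any other step before step 7, so it can be placed first.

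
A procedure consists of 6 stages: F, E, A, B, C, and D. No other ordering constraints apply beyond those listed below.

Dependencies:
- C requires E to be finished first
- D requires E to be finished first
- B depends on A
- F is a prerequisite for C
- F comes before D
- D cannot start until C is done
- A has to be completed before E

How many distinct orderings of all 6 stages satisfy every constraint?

14

2 stages have no prerequisites (F, A), so any of them could come first.
Counting all ways to extend the partial order to a total order gives 14.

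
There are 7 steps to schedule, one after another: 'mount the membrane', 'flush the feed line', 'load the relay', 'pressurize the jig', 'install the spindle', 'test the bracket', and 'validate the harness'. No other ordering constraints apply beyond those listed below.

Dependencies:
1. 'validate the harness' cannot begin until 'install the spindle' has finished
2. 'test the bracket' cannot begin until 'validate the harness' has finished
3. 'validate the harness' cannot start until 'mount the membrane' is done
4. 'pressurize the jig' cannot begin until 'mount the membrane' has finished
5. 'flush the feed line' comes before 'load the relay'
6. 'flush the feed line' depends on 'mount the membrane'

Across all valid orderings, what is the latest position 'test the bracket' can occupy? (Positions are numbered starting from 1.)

7

No constraint forces any step after 'test the bracket', so it can be placed last, in position 7.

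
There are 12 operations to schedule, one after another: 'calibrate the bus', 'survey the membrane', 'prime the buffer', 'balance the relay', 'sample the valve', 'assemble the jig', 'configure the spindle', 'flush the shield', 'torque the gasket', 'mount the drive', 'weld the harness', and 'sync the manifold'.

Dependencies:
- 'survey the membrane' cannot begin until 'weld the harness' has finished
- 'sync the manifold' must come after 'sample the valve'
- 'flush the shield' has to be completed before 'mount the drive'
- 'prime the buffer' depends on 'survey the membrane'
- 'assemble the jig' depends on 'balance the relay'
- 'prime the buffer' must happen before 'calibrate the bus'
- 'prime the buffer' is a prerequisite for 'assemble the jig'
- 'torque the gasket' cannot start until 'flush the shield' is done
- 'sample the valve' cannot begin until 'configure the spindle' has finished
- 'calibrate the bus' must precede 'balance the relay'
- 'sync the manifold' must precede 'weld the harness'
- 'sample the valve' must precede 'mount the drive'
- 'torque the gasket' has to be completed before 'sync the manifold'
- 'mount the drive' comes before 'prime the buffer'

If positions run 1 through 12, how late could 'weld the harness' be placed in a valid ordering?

Following every chain forward from 'weld the harness', the operations that must come later are 'calibrate the bus', 'survey the membrane', 'prime the buffer', 'balance the relay', 'assemble the jig' — 5 of them.
So at least 5 operations follow 'weld the harness', putting 'weld the harness' no later than position 7. That position is achievable by scheduling everything else first.

7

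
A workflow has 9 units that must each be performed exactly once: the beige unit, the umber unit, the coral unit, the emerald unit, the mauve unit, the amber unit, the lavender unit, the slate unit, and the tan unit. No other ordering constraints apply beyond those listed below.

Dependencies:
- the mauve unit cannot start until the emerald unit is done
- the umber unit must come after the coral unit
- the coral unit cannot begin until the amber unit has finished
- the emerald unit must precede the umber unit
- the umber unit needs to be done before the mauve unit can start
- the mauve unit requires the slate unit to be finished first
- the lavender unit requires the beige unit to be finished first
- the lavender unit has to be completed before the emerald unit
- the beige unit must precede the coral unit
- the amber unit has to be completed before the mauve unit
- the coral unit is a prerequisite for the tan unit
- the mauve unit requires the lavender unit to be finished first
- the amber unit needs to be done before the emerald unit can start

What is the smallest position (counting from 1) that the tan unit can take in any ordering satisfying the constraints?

Working backwards through the constraints from the tan unit, its full set of required predecessors is the beige unit, the coral unit, the amber unit — 3 of them.
So at minimum 3 units come before the tan unit, putting the tan unit no earlier than position 4. That position is achievable by scheduling exactly those predecessors first.

4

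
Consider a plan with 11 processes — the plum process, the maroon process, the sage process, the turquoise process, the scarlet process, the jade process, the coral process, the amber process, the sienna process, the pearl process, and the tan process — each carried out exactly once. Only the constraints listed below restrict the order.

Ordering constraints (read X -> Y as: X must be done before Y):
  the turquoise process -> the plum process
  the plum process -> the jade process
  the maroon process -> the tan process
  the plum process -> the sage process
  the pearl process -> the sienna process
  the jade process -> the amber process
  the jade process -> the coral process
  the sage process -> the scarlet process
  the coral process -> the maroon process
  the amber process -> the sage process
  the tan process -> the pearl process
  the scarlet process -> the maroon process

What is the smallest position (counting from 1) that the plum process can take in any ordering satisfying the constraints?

2

Working backwards through the constraints from the plum process, its only required predecessor is the turquoise process.
So at minimum 1 process comes before the plum process, putting the plum process no earlier than position 2. That position is achievable by scheduling exactly that predecessor first.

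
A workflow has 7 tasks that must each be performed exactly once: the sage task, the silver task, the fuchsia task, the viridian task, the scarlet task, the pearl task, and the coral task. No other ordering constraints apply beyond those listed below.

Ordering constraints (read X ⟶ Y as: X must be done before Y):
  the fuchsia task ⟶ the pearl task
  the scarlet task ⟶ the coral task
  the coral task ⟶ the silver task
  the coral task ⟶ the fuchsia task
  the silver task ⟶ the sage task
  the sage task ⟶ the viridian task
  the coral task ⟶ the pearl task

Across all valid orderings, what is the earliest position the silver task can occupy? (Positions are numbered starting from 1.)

Every task that must precede the silver task has to come before it. Tracing all chains that end at the silver task, those tasks are: the scarlet task, the coral task — 2 in total.
With 2 mandatory predecessors, the earliest the silver task can sit is position 2+1 = 3, and placing just those 2 first achieves it.

3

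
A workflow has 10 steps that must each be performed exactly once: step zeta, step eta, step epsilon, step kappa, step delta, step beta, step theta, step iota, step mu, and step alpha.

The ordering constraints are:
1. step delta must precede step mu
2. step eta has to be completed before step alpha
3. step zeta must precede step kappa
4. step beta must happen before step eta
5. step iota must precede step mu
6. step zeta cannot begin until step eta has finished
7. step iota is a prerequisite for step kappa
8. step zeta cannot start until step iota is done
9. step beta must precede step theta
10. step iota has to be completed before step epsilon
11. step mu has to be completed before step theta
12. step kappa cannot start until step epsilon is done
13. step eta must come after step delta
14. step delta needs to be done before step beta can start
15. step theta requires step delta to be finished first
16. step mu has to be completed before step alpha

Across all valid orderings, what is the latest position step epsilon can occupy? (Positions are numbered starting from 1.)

9

Following the constraints forward from step epsilon, its only required successor is step kappa.
So at least 1 step follows step epsilon, putting step epsilon no later than position 9. That position is achievable by scheduling everything else first.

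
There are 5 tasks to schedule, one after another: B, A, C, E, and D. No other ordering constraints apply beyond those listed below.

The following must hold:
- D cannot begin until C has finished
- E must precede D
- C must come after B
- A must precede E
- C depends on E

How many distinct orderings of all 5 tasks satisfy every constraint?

2 tasks have no prerequisites (B, A), so any of them could come first.
Counting all ways to extend the partial order to a total order gives 3.

3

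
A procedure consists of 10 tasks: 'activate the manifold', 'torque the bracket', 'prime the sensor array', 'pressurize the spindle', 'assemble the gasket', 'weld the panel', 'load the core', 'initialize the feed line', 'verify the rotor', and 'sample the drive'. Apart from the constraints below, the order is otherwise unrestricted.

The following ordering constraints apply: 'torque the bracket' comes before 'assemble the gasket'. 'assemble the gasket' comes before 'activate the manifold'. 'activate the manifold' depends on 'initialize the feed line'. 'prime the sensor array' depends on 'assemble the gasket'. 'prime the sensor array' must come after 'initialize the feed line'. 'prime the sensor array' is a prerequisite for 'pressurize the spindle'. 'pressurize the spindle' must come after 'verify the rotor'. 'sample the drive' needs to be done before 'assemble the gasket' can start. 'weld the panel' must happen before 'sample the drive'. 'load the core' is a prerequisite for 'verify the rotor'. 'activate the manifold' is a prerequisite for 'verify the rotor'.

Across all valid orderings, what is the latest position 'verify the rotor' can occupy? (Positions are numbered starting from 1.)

Following the constraints forward from 'verify the rotor', its only required successor is 'pressurize the spindle'.
So at least 1 task follows 'verify the rotor', putting 'verify the rotor' no later than position 9. That position is achievable by scheduling everything else first.

9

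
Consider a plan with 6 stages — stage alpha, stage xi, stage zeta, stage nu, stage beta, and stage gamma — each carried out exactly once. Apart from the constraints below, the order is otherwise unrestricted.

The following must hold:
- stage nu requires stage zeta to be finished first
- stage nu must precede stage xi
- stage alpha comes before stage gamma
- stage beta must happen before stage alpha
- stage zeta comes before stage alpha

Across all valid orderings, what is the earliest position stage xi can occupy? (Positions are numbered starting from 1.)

3

Every stage that must precede stage xi has to come before it. Tracing all chains that end at stage xi, those stages are: stage zeta, stage nu — 2 in total.
With 2 mandatory predecessors, the earliest stage xi can sit is position 2+1 = 3, and placing just those 2 first achieves it.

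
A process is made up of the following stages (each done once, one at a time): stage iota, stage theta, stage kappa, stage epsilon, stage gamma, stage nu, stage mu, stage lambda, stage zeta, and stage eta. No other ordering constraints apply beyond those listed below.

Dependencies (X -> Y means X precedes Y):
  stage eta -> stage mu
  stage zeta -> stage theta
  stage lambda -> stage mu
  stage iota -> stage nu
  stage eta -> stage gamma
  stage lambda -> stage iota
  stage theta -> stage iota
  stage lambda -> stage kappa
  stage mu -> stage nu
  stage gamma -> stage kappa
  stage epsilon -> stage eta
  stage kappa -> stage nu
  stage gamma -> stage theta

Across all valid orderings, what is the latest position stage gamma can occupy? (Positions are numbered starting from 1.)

6

The stages that are forced after stage gamma, directly or by a chain of constraints, are stage iota, stage theta, stage kappa, stage nu. That's 4 stages.
With 4 mandatory successors out of 10 stages total, the latest slot for stage gamma is 10−4 = 6, and it's reachable by doing all non-successors before stage gamma.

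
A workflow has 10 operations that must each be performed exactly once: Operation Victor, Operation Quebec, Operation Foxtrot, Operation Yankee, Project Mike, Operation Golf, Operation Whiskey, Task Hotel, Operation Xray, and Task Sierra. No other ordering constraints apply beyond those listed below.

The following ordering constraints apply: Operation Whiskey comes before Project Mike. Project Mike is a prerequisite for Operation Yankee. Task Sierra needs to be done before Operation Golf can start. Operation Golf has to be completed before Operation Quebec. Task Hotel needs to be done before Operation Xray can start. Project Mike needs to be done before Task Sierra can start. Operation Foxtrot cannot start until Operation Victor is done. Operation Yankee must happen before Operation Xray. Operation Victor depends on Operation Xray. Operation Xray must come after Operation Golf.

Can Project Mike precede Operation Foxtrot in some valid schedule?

Project Mike is actually forced before Operation Foxtrot by the constraints, so certainly some valid ordering has Project Mike first.

Yes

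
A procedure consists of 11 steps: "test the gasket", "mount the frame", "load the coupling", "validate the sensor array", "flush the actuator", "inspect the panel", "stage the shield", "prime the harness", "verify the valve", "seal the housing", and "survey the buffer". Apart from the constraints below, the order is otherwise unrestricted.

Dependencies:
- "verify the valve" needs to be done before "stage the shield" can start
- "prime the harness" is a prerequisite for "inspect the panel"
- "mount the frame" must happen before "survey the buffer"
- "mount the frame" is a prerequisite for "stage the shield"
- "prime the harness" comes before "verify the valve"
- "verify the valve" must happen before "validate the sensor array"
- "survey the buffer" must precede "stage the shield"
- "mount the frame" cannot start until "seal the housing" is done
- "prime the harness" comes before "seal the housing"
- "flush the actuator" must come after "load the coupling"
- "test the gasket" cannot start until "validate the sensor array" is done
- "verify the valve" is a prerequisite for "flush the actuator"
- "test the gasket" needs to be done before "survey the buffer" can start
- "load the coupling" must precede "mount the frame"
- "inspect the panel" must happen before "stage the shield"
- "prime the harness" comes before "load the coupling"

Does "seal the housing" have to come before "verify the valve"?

No chain of constraints connects "seal the housing" to "verify the valve" in either direction.
So "seal the housing" can come before "verify the valve" or after — it is not forced.

No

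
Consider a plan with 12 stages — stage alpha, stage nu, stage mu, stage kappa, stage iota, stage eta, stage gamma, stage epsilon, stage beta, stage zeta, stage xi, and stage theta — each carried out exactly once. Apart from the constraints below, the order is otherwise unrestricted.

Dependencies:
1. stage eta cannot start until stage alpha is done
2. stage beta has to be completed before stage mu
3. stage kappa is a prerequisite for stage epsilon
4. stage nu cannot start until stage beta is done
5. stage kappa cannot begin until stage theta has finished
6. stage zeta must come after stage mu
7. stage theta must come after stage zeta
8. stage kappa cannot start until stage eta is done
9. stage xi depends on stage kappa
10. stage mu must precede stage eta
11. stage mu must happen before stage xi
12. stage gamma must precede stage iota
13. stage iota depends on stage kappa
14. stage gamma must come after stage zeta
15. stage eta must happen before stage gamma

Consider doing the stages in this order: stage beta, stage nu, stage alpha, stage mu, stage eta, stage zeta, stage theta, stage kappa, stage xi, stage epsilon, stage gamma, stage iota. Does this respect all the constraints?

Yes

Every stated constraint is respected: stage eta sits at position 5, ahead of stage gamma at position 11, and each of the other listed pairs likewise has the predecessor earlier in the sequence.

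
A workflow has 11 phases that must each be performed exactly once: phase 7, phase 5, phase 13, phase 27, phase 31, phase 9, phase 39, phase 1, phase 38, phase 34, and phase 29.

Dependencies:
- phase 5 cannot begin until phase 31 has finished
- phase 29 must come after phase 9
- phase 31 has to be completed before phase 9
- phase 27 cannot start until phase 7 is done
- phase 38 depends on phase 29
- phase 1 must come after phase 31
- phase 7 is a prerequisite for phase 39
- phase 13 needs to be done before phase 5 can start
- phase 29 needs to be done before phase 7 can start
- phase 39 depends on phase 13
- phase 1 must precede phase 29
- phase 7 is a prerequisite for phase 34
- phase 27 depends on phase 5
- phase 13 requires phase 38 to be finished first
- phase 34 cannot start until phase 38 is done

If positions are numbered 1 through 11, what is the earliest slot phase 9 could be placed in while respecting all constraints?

The only phase forced before phase 9 (directly or transitively) is phase 31.
With 1 mandatory predecessor, the earliest phase 9 can sit is position 1+1 = 2, and placing just that one first achieves it.

2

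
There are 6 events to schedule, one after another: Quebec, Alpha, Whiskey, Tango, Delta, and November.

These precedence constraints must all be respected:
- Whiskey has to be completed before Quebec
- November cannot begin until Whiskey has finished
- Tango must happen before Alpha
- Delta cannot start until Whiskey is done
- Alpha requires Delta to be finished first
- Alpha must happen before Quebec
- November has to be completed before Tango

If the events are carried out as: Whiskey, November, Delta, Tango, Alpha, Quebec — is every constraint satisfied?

Going through the constraints one by one, each required predecessor appears earlier in the sequence than its dependent — e.g. Whiskey (position 1) is before Quebec (position 6), as required.

Yes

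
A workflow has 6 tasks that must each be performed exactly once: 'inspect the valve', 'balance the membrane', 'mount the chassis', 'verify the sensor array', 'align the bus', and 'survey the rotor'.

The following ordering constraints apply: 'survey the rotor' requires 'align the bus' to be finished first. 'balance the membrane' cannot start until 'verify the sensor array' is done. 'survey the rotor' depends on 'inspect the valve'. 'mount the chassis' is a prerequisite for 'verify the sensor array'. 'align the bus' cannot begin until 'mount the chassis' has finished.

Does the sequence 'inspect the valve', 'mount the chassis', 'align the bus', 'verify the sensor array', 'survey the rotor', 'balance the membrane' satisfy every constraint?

Yes

Checking each listed constraint against this order: for instance, 'inspect the valve' is in position 1 and 'survey the rotor' in position 5, so that constraint holds — and the remaining constraints check out the same way.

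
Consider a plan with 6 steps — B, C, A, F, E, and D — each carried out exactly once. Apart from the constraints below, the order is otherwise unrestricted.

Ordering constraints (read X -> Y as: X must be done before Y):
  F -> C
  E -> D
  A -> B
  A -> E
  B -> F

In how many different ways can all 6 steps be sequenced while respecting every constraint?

Only A has no prerequisites, so it must go first.
Systematically extending each partial ordering one step at a time and counting, there are 10 complete orderings.

10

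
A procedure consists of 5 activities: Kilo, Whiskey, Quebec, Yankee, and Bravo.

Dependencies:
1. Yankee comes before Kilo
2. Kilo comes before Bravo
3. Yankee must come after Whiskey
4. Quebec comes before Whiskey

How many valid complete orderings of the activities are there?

1

Only Quebec has no prerequisites, so it must go first.
Continuing from there, at each step only one activity has all its prerequisites placed, so the ordering is fully determined — there is exactly 1.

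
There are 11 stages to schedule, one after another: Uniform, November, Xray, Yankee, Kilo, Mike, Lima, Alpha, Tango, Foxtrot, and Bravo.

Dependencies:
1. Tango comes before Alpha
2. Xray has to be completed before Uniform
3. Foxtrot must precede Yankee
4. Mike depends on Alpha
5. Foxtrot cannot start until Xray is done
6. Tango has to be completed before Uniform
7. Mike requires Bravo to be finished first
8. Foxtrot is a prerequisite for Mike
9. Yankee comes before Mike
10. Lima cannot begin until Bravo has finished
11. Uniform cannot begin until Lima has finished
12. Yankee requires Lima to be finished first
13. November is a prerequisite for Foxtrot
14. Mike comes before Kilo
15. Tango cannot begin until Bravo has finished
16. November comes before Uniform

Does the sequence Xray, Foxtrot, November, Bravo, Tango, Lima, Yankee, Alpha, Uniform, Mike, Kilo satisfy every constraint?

No

The sequence places Foxtrot ahead of November.
That contradicts the constraint that November must precede Foxtrot.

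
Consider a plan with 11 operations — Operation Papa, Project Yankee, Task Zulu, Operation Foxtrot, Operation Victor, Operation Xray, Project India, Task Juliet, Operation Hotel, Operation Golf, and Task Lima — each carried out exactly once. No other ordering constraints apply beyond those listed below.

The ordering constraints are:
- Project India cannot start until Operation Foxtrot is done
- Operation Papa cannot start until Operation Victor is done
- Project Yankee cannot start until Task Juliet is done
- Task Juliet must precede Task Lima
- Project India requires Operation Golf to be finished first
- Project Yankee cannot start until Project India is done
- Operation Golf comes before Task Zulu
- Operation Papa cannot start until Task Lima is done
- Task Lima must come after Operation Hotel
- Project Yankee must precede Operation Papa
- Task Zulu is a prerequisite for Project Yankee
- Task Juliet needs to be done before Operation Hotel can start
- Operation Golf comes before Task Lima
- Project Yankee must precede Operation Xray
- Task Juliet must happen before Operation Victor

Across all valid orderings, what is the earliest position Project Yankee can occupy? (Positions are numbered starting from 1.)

Working backwards through the constraints from Project Yankee, its full set of required predecessors is Task Zulu, Operation Foxtrot, Project India, Task Juliet, Operation Golf — 5 of them.
With 5 mandatory predecessors, the earliest Project Yankee can sit is position 5+1 = 6, and placing just those 5 first achieves it.

6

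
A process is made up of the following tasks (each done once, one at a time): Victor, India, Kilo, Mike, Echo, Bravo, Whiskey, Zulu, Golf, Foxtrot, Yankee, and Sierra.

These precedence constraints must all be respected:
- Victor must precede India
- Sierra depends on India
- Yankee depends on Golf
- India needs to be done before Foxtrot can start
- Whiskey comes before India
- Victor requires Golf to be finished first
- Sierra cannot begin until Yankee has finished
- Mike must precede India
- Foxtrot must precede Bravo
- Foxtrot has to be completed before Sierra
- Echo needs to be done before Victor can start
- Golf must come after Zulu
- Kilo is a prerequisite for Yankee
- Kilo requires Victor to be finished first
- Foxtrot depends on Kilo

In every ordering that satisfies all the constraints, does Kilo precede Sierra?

Following the dependencies: Kilo → Foxtrot → Sierra.
Hence Kilo necessarily comes before Sierra.

Yes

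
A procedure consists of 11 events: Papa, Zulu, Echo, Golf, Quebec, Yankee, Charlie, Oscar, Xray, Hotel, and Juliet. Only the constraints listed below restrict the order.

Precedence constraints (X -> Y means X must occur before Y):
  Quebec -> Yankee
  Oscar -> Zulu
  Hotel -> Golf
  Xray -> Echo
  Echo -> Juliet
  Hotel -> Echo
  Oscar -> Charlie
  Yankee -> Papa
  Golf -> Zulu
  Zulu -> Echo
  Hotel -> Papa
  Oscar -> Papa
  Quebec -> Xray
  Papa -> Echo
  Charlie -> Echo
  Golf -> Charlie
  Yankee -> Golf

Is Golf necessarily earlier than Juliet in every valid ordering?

Yes

Chaining the stated constraints: Golf → Zulu → Echo → Juliet.
That forces Golf before Juliet in every valid schedule.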